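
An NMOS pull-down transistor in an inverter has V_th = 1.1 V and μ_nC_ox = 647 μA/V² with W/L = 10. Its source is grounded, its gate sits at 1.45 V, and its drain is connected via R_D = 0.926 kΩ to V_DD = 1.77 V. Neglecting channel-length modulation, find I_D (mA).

I_D = 0.396 mA

V_GS = V_G = 1.45 V, so V_ov = 1.45 − 1.1 = 0.35 V.
k_n = μ_nC_ox · (W/L) = 6.47 mA/V².
Assume saturation: I_D = ½ k_n V_ov² = 0.5 × 6.47 × 0.35² = 0.396 mA, giving V_DS = V_DD − I_D R_D = 1.77 − 0.396 × 0.926 = 1.4 V.
V_DS = 1.4 V ≥ V_ov = 0.35 V, confirming saturation.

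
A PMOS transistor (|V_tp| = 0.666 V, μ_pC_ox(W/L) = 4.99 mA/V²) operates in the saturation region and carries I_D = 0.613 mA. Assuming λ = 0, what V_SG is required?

V_SG = 1.16 V

In saturation I_D = ½ k_p (V_SG − |V_tp|)², so V_SG − |V_tp| = √(2 I_D / k_p) = √(2 × 0.613 / 4.99) = 0.496 V.
V_SG = 0.666 + 0.496 = 1.16 V.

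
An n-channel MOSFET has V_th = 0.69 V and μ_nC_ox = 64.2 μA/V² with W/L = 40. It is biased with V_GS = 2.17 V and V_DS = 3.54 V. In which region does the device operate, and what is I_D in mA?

Saturation; I_D = 2.81 mA

k_n = μ_nC_ox · (W/L) = 2.568 mA/V².
V_ov = V_GS − V_th = 2.17 − 0.69 = 1.48 V.
Since V_DS = 3.54 V ≥ V_ov = 1.48 V, the device is in saturation.
I_D = ½ k_n V_ov² = 0.5 × 2.568 × 1.48² = 2.81 mA.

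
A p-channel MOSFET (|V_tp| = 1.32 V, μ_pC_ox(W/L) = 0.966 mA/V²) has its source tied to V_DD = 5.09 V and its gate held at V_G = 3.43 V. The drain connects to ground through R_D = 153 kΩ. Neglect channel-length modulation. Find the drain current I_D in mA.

I_D = 0.0325 mA

V_SG = V_DD − V_G = 5.09 − 3.43 = 1.66 V, so V_ov = 1.66 − 1.32 = 0.34 V.
Assume saturation: I_D = ½ k_p V_ov² = 0.5 × 0.966 × 0.34² = 0.0558 mA, giving V_SD = V_DD − I_D R_D = 5.09 − 0.0558 × 153 = -3.45 V.
But -3.45 V < V_ov = 0.34 V, so the device is actually in triode.
In triode I_D = k_p[V_ov V_SD − ½ V_SD²] and I_D = (V_DD − V_SD)/R_D. Equating: 73.9 V_SD² − 51.25 V_SD + 5.09 = 0, giving V_SD = 0.12 V (the root below V_ov).
I_D = (5.09 − 0.12) / 153 = 0.0325 mA.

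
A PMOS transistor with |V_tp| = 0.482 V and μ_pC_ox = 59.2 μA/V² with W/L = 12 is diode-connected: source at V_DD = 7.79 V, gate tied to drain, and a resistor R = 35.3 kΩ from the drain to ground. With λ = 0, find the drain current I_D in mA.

I_D = 0.186 mA

With gate tied to drain, V_SG = V_SD ≥ V_SG − |V_tp|, so the device is in saturation.
k_p = μ_pC_ox · (W/L) = 0.7104 mA/V².
KCL at the drain: ½ k_p (V_SG − |V_tp|)² = (V_DD − V_SG)/R.
Let x = V_SG − 0.482. Then 12.5 x² + x − 7.308 = 0, giving x = 0.725 V (positive root), so V_SG = 1.21 V.
I_D = (V_DD − V_SG)/R = (7.79 − 1.21) / 35.3 = 0.186 mA.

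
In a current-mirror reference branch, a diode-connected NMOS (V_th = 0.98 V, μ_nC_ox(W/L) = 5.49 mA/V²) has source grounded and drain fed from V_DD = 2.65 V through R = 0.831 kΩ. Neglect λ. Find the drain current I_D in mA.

I_D = 1.21 mA

With gate tied to drain, V_GS = V_DS ≥ V_GS − V_th, so the device is in saturation.
KCL at the drain: ½ k_n (V_GS − V_th)² = (V_DD − V_GS)/R.
Let x = V_GS − 0.98. Then 2.28 x² + x − 1.67 = 0, giving x = 0.664 V (positive root), so V_GS = 1.64 V.
I_D = (V_DD − V_GS)/R = (2.65 − 1.64) / 0.831 = 1.21 mA.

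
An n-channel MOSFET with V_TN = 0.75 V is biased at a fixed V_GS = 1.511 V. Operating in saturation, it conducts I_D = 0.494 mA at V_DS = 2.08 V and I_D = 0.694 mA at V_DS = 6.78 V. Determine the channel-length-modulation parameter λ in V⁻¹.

With V_GS fixed, I_D ∝ (1 + λ V_DS) in saturation, so I_D2/I_D1 = (1 + λ V_DS2)/(1 + λ V_DS1).
0.694/0.494 = 1.405 = (1 + 6.78 λ)/(1 + 2.08 λ).
Solving: λ (I_D1 V_DS2 − I_D2 V_DS1) = I_D2 − I_D1, so λ = (0.694 − 0.494) / (0.494 × 6.78 − 0.694 × 2.08) = 0.2 / 1.91 = 0.105 V⁻¹.

λ = 0.105 V⁻¹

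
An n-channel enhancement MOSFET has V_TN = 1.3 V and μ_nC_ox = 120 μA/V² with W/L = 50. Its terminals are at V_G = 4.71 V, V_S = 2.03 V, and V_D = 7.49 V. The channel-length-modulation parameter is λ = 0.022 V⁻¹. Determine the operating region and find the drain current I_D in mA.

Saturation; I_D = 6.40 mA

V_GS = V_G − V_S = 4.71 − 2.03 = 2.68 V; V_DS = V_D − V_S = 7.49 − 2.03 = 5.46 V.
k_n = μ_nC_ox · (W/L) = 6 mA/V².
V_ov = V_GS − V_TN = 2.68 − 1.3 = 1.38 V.
Since V_DS = 5.46 V ≥ V_ov = 1.38 V, the device is in saturation.
I_D = ½ k_n V_ov² (1 + λ V_DS) = 0.5 × 6 × 1.38² × (1 + 0.022 × 5.46) = 6.4 mA.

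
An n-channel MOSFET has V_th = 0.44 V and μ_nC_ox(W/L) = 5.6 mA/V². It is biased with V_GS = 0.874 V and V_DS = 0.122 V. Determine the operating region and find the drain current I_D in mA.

Triode; I_D = 0.255 mA

V_ov = V_GS − V_th = 0.874 − 0.44 = 0.434 V.
Since V_DS = 0.122 V < V_ov = 0.434 V, the device is in the triode region.
I_D = k_n [V_ov · V_DS − ½ V_DS²] = 5.6 × [0.434 × 0.122 − 0.5 × 0.122²] = 0.255 mA.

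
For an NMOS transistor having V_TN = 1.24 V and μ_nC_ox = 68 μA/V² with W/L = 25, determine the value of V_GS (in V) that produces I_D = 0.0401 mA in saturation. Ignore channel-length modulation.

k_n = μ_nC_ox · (W/L) = 1.7 mA/V².
In saturation I_D = ½ k_n (V_GS − V_TN)², so V_GS − V_TN = √(2 I_D / k_n) = √(2 × 0.0401 / 1.7) = 0.217 V.
V_GS = 1.24 + 0.217 = 1.46 V.

V_GS = 1.46 V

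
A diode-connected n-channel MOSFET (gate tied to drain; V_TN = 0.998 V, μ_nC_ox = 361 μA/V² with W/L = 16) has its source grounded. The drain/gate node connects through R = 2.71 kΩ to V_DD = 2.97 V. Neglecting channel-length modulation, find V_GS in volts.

With gate tied to drain, V_GS = V_DS ≥ V_GS − V_TN, so the device is in saturation.
k_n = μ_nC_ox · (W/L) = 5.776 mA/V².
KCL at the drain: ½ k_n (V_GS − V_TN)² = (V_DD − V_GS)/R.
Let x = V_GS − 0.998. Then 7.83 x² + x − 1.972 = 0, giving x = 0.442 V (positive root), so V_GS = 1.44 V.
I_D = (V_DD − V_GS)/R = (2.97 − 1.44) / 2.71 = 0.565 mA.

V_GS = 1.44 V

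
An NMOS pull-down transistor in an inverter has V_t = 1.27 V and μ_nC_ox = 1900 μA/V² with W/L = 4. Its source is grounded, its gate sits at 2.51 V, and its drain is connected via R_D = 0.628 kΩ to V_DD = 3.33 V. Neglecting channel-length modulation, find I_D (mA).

V_GS = V_G = 2.51 V, so V_ov = 2.51 − 1.27 = 1.24 V.
k_n = μ_nC_ox · (W/L) = 7.6 mA/V².
Assume saturation: I_D = ½ k_n V_ov² = 0.5 × 7.6 × 1.24² = 5.84 mA, giving V_DS = V_DD − I_D R_D = 3.33 − 5.84 × 0.628 = -0.339 V.
But -0.339 V < V_ov = 1.24 V, so the device is actually in triode.
In triode I_D = k_n[V_ov V_DS − ½ V_DS²] and I_D = (V_DD − V_DS)/R_D. Equating: 2.39 V_DS² − 6.918 V_DS + 3.33 = 0, giving V_DS = 0.609 V (the root below V_ov).
I_D = (3.33 − 0.609) / 0.628 = 4.33 mA.

I_D = 4.33 mA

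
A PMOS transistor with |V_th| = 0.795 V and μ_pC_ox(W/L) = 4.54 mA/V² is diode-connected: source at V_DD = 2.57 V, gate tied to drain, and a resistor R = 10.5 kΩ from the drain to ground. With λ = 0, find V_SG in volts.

With gate tied to drain, V_SG = V_SD ≥ V_SG − |V_th|, so the device is in saturation.
KCL at the drain: ½ k_p (V_SG − |V_th|)² = (V_DD − V_SG)/R.
Let x = V_SG − 0.795. Then 23.8 x² + x − 1.775 = 0, giving x = 0.253 V (positive root), so V_SG = 1.05 V.
I_D = (V_DD − V_SG)/R = (2.57 − 1.05) / 10.5 = 0.145 mA.

V_SG = 1.05 V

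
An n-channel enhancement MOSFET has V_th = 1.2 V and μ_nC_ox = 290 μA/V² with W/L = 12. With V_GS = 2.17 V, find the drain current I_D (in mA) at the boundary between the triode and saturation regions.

At the boundary V_DS = V_ov = V_GS − V_th = 2.17 − 1.2 = 0.97 V.
k_n = μ_nC_ox · (W/L) = 3.48 mA/V².
I_D = ½ k_n V_ov² = 0.5 × 3.48 × 0.97² = 1.64 mA.

I_D = 1.64 mA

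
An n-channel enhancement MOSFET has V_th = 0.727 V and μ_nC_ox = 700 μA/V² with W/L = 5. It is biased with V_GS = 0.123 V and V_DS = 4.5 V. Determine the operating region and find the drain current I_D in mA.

V_GS = 0.123 V < V_th = 0.727 V, so the transistor is in cutoff.

Cutoff; I_D = 0 mA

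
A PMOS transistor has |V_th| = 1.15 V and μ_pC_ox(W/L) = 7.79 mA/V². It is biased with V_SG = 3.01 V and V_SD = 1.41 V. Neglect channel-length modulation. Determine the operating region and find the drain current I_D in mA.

Triode; I_D = 12.7 mA

V_ov = V_SG − |V_th| = 3.01 − 1.15 = 1.86 V.
Since V_SD = 1.41 V < V_ov = 1.86 V, the device is in the triode region.
I_D = k_p [V_ov · V_SD − ½ V_SD²] = 7.79 × [1.86 × 1.41 − 0.5 × 1.41²] = 12.7 mA.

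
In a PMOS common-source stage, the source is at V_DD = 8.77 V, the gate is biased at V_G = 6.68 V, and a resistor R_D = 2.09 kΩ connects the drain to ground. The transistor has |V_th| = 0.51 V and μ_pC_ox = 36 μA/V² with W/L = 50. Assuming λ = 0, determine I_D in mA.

I_D = 2.25 mA

V_SG = V_DD − V_G = 8.77 − 6.68 = 2.09 V, so V_ov = 2.09 − 0.51 = 1.58 V.
k_p = μ_pC_ox · (W/L) = 1.8 mA/V².
Assume saturation: I_D = ½ k_p V_ov² = 0.5 × 1.8 × 1.58² = 2.25 mA, giving V_SD = V_DD − I_D R_D = 8.77 − 2.25 × 2.09 = 4.07 V.
V_SD = 4.07 V ≥ V_ov = 1.58 V, confirming saturation.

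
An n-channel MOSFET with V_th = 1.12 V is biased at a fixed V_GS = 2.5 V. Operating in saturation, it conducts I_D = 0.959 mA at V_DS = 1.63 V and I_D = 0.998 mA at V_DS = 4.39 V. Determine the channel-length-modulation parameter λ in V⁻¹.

With V_GS fixed, I_D ∝ (1 + λ V_DS) in saturation, so I_D2/I_D1 = (1 + λ V_DS2)/(1 + λ V_DS1).
0.998/0.959 = 1.041 = (1 + 4.39 λ)/(1 + 1.63 λ).
Solving: λ (I_D1 V_DS2 − I_D2 V_DS1) = I_D2 − I_D1, so λ = (0.998 − 0.959) / (0.959 × 4.39 − 0.998 × 1.63) = 0.039 / 2.58 = 0.0151 V⁻¹.

λ = 0.0151 V⁻¹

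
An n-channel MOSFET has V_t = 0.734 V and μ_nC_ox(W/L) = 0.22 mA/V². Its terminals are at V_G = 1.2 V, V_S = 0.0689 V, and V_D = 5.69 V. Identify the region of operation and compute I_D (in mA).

V_GS = V_G − V_S = 1.2 − 0.0689 = 1.13 V; V_DS = V_D − V_S = 5.69 − 0.0689 = 5.62 V.
V_ov = V_GS − V_t = 1.13 − 0.734 = 0.397 V.
Since V_DS = 5.62 V ≥ V_ov = 0.397 V, the device is in saturation.
I_D = ½ k_n V_ov² = 0.5 × 0.22 × 0.397² = 0.0173 mA.

Saturation; I_D = 0.0173 mA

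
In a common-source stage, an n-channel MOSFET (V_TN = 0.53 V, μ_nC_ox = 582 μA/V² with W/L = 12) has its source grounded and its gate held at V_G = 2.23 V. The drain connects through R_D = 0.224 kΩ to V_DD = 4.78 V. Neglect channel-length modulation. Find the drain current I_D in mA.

I_D = 10.1 mA

V_GS = V_G = 2.23 V, so V_ov = 2.23 − 0.53 = 1.7 V.
k_n = μ_nC_ox · (W/L) = 6.984 mA/V².
Assume saturation: I_D = ½ k_n V_ov² = 0.5 × 6.984 × 1.7² = 10.1 mA, giving V_DS = V_DD − I_D R_D = 4.78 − 10.1 × 0.224 = 2.52 V.
V_DS = 2.52 V ≥ V_ov = 1.7 V, confirming saturation.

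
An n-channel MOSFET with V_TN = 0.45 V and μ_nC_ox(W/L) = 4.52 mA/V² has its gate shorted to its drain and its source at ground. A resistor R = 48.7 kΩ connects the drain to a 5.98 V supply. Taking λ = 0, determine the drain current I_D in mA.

I_D = 0.109 mA

With gate tied to drain, V_GS = V_DS ≥ V_GS − V_TN, so the device is in saturation.
KCL at the drain: ½ k_n (V_GS − V_TN)² = (V_DD − V_GS)/R.
Let x = V_GS − 0.45. Then 110 x² + x − 5.53 = 0, giving x = 0.22 V (positive root), so V_GS = 0.67 V.
I_D = (V_DD − V_GS)/R = (5.98 − 0.67) / 48.7 = 0.109 mA.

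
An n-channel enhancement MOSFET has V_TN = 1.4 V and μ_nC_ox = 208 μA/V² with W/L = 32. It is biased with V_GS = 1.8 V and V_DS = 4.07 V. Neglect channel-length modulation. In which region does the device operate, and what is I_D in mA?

k_n = μ_nC_ox · (W/L) = 6.656 mA/V².
V_ov = V_GS − V_TN = 1.8 − 1.4 = 0.4 V.
Since V_DS = 4.07 V ≥ V_ov = 0.4 V, the device is in saturation.
I_D = ½ k_n V_ov² = 0.5 × 6.656 × 0.4² = 0.532 mA.

Saturation; I_D = 0.532 mA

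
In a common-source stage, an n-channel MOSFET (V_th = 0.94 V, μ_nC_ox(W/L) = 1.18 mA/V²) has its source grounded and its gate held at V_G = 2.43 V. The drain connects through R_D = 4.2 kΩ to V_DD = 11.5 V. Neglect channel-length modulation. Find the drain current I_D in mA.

V_GS = V_G = 2.43 V, so V_ov = 2.43 − 0.94 = 1.49 V.
Assume saturation: I_D = ½ k_n V_ov² = 0.5 × 1.18 × 1.49² = 1.31 mA, giving V_DS = V_DD − I_D R_D = 11.5 − 1.31 × 4.2 = 6 V.
V_DS = 6 V ≥ V_ov = 1.49 V, confirming saturation.

I_D = 1.31 mA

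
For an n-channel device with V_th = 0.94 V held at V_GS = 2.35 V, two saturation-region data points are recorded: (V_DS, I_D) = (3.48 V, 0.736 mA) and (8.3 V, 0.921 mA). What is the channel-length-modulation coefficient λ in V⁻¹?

With V_GS fixed, I_D ∝ (1 + λ V_DS) in saturation, so I_D2/I_D1 = (1 + λ V_DS2)/(1 + λ V_DS1).
0.921/0.736 = 1.251 = (1 + 8.3 λ)/(1 + 3.48 λ).
Solving: λ (I_D1 V_DS2 − I_D2 V_DS1) = I_D2 − I_D1, so λ = (0.921 − 0.736) / (0.736 × 8.3 − 0.921 × 3.48) = 0.185 / 2.9 = 0.0637 V⁻¹.

λ = 0.0637 V⁻¹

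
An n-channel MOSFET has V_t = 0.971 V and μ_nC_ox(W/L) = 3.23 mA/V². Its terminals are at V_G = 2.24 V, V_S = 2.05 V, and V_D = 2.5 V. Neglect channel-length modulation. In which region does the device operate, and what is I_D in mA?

Cutoff; I_D = 0 mA

V_GS = V_G − V_S = 2.24 − 2.05 = 0.19 V; V_DS = V_D − V_S = 2.5 − 2.05 = 0.45 V.
V_GS = 0.19 V < V_t = 0.971 V, so the transistor is in cutoff.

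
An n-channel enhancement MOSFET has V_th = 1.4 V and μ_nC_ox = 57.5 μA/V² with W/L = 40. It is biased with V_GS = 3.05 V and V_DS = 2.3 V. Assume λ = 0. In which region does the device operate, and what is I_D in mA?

k_n = μ_nC_ox · (W/L) = 2.3 mA/V².
V_ov = V_GS − V_th = 3.05 − 1.4 = 1.65 V.
Since V_DS = 2.3 V ≥ V_ov = 1.65 V, the device is in saturation.
I_D = ½ k_n V_ov² = 0.5 × 2.3 × 1.65² = 3.13 mA.

Saturation; I_D = 3.13 mA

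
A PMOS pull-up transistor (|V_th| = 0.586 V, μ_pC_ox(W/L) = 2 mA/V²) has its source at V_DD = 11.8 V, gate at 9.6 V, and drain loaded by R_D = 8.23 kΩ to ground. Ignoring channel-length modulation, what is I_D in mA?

I_D = 1.37 mA

V_SG = V_DD − V_G = 11.8 − 9.6 = 2.2 V, so V_ov = 2.2 − 0.586 = 1.61 V.
Assume saturation: I_D = ½ k_p V_ov² = 0.5 × 2 × 1.61² = 2.6 mA, giving V_SD = V_DD − I_D R_D = 11.8 − 2.6 × 8.23 = -9.64 V.
But -9.64 V < V_ov = 1.61 V, so the device is actually in triode.
In triode I_D = k_p[V_ov V_SD − ½ V_SD²] and I_D = (V_DD − V_SD)/R_D. Equating: 8.23 V_SD² − 27.57 V_SD + 11.8 = 0, giving V_SD = 0.504 V (the root below V_ov).
I_D = (11.8 − 0.504) / 8.23 = 1.37 mA.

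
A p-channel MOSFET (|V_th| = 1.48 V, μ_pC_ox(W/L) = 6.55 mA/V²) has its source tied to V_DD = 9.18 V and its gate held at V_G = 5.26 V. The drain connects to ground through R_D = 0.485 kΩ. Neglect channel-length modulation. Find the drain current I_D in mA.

V_SG = V_DD − V_G = 9.18 − 5.26 = 3.92 V, so V_ov = 3.92 − 1.48 = 2.44 V.
Assume saturation: I_D = ½ k_p V_ov² = 0.5 × 6.55 × 2.44² = 19.5 mA, giving V_SD = V_DD − I_D R_D = 9.18 − 19.5 × 0.485 = -0.277 V.
But -0.277 V < V_ov = 2.44 V, so the device is actually in triode.
In triode I_D = k_p[V_ov V_SD − ½ V_SD²] and I_D = (V_DD − V_SD)/R_D. Equating: 1.59 V_SD² − 8.751 V_SD + 9.18 = 0, giving V_SD = 1.41 V (the root below V_ov).
I_D = (9.18 − 1.41) / 0.485 = 16 mA.

I_D = 16.0 mA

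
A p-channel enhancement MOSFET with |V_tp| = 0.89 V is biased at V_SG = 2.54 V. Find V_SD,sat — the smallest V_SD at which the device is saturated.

The boundary between triode and saturation is V_SD = V_SG − |V_tp| = V_ov.
V_ov = 2.54 − 0.89 = 1.65 V.

V_SD,sat = 1.65 V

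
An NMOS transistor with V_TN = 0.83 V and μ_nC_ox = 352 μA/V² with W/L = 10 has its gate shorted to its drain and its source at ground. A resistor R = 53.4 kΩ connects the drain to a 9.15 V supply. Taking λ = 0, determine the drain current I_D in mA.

I_D = 0.150 mA

With gate tied to drain, V_GS = V_DS ≥ V_GS − V_TN, so the device is in saturation.
k_n = μ_nC_ox · (W/L) = 3.52 mA/V².
KCL at the drain: ½ k_n (V_GS − V_TN)² = (V_DD − V_GS)/R.
Let x = V_GS − 0.83. Then 94 x² + x − 8.32 = 0, giving x = 0.292 V (positive root), so V_GS = 1.12 V.
I_D = (V_DD − V_GS)/R = (9.15 − 1.12) / 53.4 = 0.15 mA.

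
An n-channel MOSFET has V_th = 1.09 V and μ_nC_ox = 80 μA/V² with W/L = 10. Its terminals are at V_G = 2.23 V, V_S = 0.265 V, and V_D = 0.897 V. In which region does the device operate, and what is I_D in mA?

V_GS = V_G − V_S = 2.23 − 0.265 = 1.96 V; V_DS = V_D − V_S = 0.897 − 0.265 = 0.632 V.
k_n = μ_nC_ox · (W/L) = 0.8 mA/V².
V_ov = V_GS − V_th = 1.96 − 1.09 = 0.875 V.
Since V_DS = 0.632 V < V_ov = 0.875 V, the device is in the triode region.
I_D = k_n [V_ov · V_DS − ½ V_DS²] = 0.8 × [0.875 × 0.632 − 0.5 × 0.632²] = 0.283 mA.

Triode; I_D = 0.283 mA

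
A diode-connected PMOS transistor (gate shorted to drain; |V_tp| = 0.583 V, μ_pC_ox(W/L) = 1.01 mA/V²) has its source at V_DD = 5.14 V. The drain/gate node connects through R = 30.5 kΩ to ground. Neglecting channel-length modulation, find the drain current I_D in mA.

I_D = 0.133 mA

With gate tied to drain, V_SG = V_SD ≥ V_SG − |V_tp|, so the device is in saturation.
KCL at the drain: ½ k_p (V_SG − |V_tp|)² = (V_DD − V_SG)/R.
Let x = V_SG − 0.583. Then 15.4 x² + x − 4.557 = 0, giving x = 0.512 V (positive root), so V_SG = 1.1 V.
I_D = (V_DD − V_SG)/R = (5.14 − 1.1) / 30.5 = 0.133 mA.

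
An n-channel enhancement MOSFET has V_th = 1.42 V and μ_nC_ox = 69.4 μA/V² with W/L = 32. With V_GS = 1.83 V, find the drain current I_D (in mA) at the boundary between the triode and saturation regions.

I_D = 0.187 mA

At the boundary V_DS = V_ov = V_GS − V_th = 1.83 − 1.42 = 0.41 V.
k_n = μ_nC_ox · (W/L) = 2.221 mA/V².
I_D = ½ k_n V_ov² = 0.5 × 2.221 × 0.41² = 0.187 mA.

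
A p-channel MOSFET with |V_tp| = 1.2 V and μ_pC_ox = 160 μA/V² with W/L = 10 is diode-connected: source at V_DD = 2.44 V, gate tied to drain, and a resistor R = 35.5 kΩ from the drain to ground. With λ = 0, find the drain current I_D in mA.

I_D = 0.0295 mA

With gate tied to drain, V_SG = V_SD ≥ V_SG − |V_tp|, so the device is in saturation.
k_p = μ_pC_ox · (W/L) = 1.6 mA/V².
KCL at the drain: ½ k_p (V_SG − |V_tp|)² = (V_DD − V_SG)/R.
Let x = V_SG − 1.2. Then 28.4 x² + x − 1.24 = 0, giving x = 0.192 V (positive root), so V_SG = 1.39 V.
I_D = (V_DD − V_SG)/R = (2.44 − 1.39) / 35.5 = 0.0295 mA.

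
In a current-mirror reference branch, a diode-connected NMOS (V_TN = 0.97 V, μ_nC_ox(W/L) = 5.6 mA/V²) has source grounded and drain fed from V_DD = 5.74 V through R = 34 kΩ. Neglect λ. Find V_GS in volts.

V_GS = 1.19 V

With gate tied to drain, V_GS = V_DS ≥ V_GS − V_TN, so the device is in saturation.
KCL at the drain: ½ k_n (V_GS − V_TN)² = (V_DD − V_GS)/R.
Let x = V_GS − 0.97. Then 95.2 x² + x − 4.77 = 0, giving x = 0.219 V (positive root), so V_GS = 1.19 V.
I_D = (V_DD − V_GS)/R = (5.74 − 1.19) / 34 = 0.134 mA.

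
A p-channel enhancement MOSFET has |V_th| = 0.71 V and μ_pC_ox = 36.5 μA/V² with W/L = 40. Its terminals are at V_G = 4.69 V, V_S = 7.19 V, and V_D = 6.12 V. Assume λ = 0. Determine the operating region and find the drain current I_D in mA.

V_SG = V_S − V_G = 7.19 − 4.69 = 2.5 V; V_SD = V_S − V_D = 7.19 − 6.12 = 1.07 V.
k_p = μ_pC_ox · (W/L) = 1.46 mA/V².
V_ov = V_SG − |V_th| = 2.5 − 0.71 = 1.79 V.
Since V_SD = 1.07 V < V_ov = 1.79 V, the device is in the triode region.
I_D = k_p [V_ov · V_SD − ½ V_SD²] = 1.46 × [1.79 × 1.07 − 0.5 × 1.07²] = 1.96 mA.

Triode; I_D = 1.96 mA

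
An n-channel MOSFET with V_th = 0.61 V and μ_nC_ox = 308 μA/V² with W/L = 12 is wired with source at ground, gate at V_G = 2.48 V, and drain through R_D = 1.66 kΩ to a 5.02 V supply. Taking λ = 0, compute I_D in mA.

I_D = 2.75 mA

V_GS = V_G = 2.48 V, so V_ov = 2.48 − 0.61 = 1.87 V.
k_n = μ_nC_ox · (W/L) = 3.696 mA/V².
Assume saturation: I_D = ½ k_n V_ov² = 0.5 × 3.696 × 1.87² = 6.46 mA, giving V_DS = V_DD − I_D R_D = 5.02 − 6.46 × 1.66 = -5.71 V.
But -5.71 V < V_ov = 1.87 V, so the device is actually in triode.
In triode I_D = k_n[V_ov V_DS − ½ V_DS²] and I_D = (V_DD − V_DS)/R_D. Equating: 3.07 V_DS² − 12.47 V_DS + 5.02 = 0, giving V_DS = 0.453 V (the root below V_ov).
I_D = (5.02 − 0.453) / 1.66 = 2.75 mA.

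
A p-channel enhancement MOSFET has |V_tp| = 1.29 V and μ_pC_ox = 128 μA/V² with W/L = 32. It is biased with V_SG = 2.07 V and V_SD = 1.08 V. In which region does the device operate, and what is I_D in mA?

Saturation; I_D = 1.25 mA

k_p = μ_pC_ox · (W/L) = 4.096 mA/V².
V_ov = V_SG − |V_tp| = 2.07 − 1.29 = 0.78 V.
Since V_SD = 1.08 V ≥ V_ov = 0.78 V, the device is in saturation.
I_D = ½ k_p V_ov² = 0.5 × 4.096 × 0.78² = 1.25 mA.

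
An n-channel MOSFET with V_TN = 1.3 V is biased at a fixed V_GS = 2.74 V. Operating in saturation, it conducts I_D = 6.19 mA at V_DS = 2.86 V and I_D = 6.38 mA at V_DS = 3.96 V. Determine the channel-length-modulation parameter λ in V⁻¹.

λ = 0.0303 V⁻¹

With V_GS fixed, I_D ∝ (1 + λ V_DS) in saturation, so I_D2/I_D1 = (1 + λ V_DS2)/(1 + λ V_DS1).
6.38/6.19 = 1.031 = (1 + 3.96 λ)/(1 + 2.86 λ).
Solving: λ (I_D1 V_DS2 − I_D2 V_DS1) = I_D2 − I_D1, so λ = (6.38 − 6.19) / (6.19 × 3.96 − 6.38 × 2.86) = 0.19 / 6.27 = 0.0303 V⁻¹.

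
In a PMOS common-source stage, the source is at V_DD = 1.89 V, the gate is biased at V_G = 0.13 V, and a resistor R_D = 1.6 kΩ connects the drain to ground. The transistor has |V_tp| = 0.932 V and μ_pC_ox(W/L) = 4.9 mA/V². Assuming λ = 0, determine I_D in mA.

I_D = 0.994 mA

V_SG = V_DD − V_G = 1.89 − 0.13 = 1.76 V, so V_ov = 1.76 − 0.932 = 0.828 V.
Assume saturation: I_D = ½ k_p V_ov² = 0.5 × 4.9 × 0.828² = 1.68 mA, giving V_SD = V_DD − I_D R_D = 1.89 − 1.68 × 1.6 = -0.797 V.
But -0.797 V < V_ov = 0.828 V, so the device is actually in triode.
In triode I_D = k_p[V_ov V_SD − ½ V_SD²] and I_D = (V_DD − V_SD)/R_D. Equating: 3.92 V_SD² − 7.492 V_SD + 1.89 = 0, giving V_SD = 0.299 V (the root below V_ov).
I_D = (1.89 − 0.299) / 1.6 = 0.994 mA.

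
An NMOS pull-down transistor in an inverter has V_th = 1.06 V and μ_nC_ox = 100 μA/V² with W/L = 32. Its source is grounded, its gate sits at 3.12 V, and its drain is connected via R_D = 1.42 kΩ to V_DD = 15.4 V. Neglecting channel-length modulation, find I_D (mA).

I_D = 6.79 mA

V_GS = V_G = 3.12 V, so V_ov = 3.12 − 1.06 = 2.06 V.
k_n = μ_nC_ox · (W/L) = 3.2 mA/V².
Assume saturation: I_D = ½ k_n V_ov² = 0.5 × 3.2 × 2.06² = 6.79 mA, giving V_DS = V_DD − I_D R_D = 15.4 − 6.79 × 1.42 = 5.76 V.
V_DS = 5.76 V ≥ V_ov = 2.06 V, confirming saturation.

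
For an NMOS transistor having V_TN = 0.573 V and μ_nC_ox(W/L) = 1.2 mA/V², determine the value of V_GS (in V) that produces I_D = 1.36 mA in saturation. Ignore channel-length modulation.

In saturation I_D = ½ k_n (V_GS − V_TN)², so V_GS − V_TN = √(2 I_D / k_n) = √(2 × 1.36 / 1.2) = 1.51 V.
V_GS = 0.573 + 1.51 = 2.08 V.

V_GS = 2.08 V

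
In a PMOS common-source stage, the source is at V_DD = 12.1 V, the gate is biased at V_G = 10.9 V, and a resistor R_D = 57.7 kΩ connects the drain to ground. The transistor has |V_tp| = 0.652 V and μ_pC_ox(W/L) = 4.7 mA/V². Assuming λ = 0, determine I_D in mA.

I_D = 0.208 mA

V_SG = V_DD − V_G = 12.1 − 10.9 = 1.2 V, so V_ov = 1.2 − 0.652 = 0.548 V.
Assume saturation: I_D = ½ k_p V_ov² = 0.5 × 4.7 × 0.548² = 0.706 mA, giving V_SD = V_DD − I_D R_D = 12.1 − 0.706 × 57.7 = -28.6 V.
But -28.6 V < V_ov = 0.548 V, so the device is actually in triode.
In triode I_D = k_p[V_ov V_SD − ½ V_SD²] and I_D = (V_DD − V_SD)/R_D. Equating: 136 V_SD² − 149.6 V_SD + 12.1 = 0, giving V_SD = 0.0879 V (the root below V_ov).
I_D = (12.1 − 0.0879) / 57.7 = 0.208 mA.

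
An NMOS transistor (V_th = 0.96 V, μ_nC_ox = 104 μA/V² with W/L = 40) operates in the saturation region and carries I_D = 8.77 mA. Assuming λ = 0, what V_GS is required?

V_GS = 3.01 V

k_n = μ_nC_ox · (W/L) = 4.16 mA/V².
In saturation I_D = ½ k_n (V_GS − V_th)², so V_GS − V_th = √(2 I_D / k_n) = √(2 × 8.77 / 4.16) = 2.05 V.
V_GS = 0.96 + 2.05 = 3.01 V.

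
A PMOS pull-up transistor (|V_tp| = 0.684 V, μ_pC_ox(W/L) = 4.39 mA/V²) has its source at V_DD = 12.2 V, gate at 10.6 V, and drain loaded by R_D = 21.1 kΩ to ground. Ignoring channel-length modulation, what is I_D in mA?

V_SG = V_DD − V_G = 12.2 − 10.6 = 1.6 V, so V_ov = 1.6 − 0.684 = 0.916 V.
Assume saturation: I_D = ½ k_p V_ov² = 0.5 × 4.39 × 0.916² = 1.84 mA, giving V_SD = V_DD − I_D R_D = 12.2 − 1.84 × 21.1 = -26.7 V.
But -26.7 V < V_ov = 0.916 V, so the device is actually in triode.
In triode I_D = k_p[V_ov V_SD − ½ V_SD²] and I_D = (V_DD − V_SD)/R_D. Equating: 46.3 V_SD² − 85.85 V_SD + 12.2 = 0, giving V_SD = 0.155 V (the root below V_ov).
I_D = (12.2 − 0.155) / 21.1 = 0.571 mA.

I_D = 0.571 mA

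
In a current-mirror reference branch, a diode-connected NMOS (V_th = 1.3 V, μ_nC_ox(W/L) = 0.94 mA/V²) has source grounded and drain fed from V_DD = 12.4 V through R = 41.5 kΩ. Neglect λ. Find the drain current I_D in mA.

With gate tied to drain, V_GS = V_DS ≥ V_GS − V_th, so the device is in saturation.
KCL at the drain: ½ k_n (V_GS − V_th)² = (V_DD − V_GS)/R.
Let x = V_GS − 1.3. Then 19.5 x² + x − 11.1 = 0, giving x = 0.729 V (positive root), so V_GS = 2.03 V.
I_D = (V_DD − V_GS)/R = (12.4 − 2.03) / 41.5 = 0.25 mA.

I_D = 0.250 mA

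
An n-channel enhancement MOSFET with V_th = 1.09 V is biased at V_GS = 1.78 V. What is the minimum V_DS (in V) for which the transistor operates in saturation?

The boundary between triode and saturation is V_DS = V_GS − V_th = V_ov.
V_ov = 1.78 − 1.09 = 0.69 V.

V_DS,sat = 0.690 V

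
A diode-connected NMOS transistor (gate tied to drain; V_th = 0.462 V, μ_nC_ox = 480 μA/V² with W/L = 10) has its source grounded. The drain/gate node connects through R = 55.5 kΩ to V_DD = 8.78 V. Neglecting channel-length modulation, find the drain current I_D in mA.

With gate tied to drain, V_GS = V_DS ≥ V_GS − V_th, so the device is in saturation.
k_n = μ_nC_ox · (W/L) = 4.8 mA/V².
KCL at the drain: ½ k_n (V_GS − V_th)² = (V_DD − V_GS)/R.
Let x = V_GS − 0.462. Then 133 x² + x − 8.318 = 0, giving x = 0.246 V (positive root), so V_GS = 0.708 V.
I_D = (V_DD − V_GS)/R = (8.78 − 0.708) / 55.5 = 0.145 mA.

I_D = 0.145 mA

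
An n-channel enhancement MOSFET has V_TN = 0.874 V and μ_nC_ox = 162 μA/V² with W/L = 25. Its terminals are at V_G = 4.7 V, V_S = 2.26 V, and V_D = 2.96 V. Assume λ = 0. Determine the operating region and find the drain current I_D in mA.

Triode; I_D = 3.45 mA

V_GS = V_G − V_S = 4.7 − 2.26 = 2.44 V; V_DS = V_D − V_S = 2.96 − 2.26 = 0.7 V.
k_n = μ_nC_ox · (W/L) = 4.05 mA/V².
V_ov = V_GS − V_TN = 2.44 − 0.874 = 1.57 V.
Since V_DS = 0.7 V < V_ov = 1.57 V, the device is in the triode region.
I_D = k_n [V_ov · V_DS − ½ V_DS²] = 4.05 × [1.57 × 0.7 − 0.5 × 0.7²] = 3.45 mA.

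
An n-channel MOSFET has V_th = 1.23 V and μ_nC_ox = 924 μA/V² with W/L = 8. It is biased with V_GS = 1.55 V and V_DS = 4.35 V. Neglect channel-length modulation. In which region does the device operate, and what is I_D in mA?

Saturation; I_D = 0.378 mA

k_n = μ_nC_ox · (W/L) = 7.392 mA/V².
V_ov = V_GS − V_th = 1.55 − 1.23 = 0.32 V.
Since V_DS = 4.35 V ≥ V_ov = 0.32 V, the device is in saturation.
I_D = ½ k_n V_ov² = 0.5 × 7.392 × 0.32² = 0.378 mA.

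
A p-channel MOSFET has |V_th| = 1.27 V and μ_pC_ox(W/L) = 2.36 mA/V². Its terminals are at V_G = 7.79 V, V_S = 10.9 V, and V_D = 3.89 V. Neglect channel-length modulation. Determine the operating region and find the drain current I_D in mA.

Saturation; I_D = 4.00 mA

V_SG = V_S − V_G = 10.9 − 7.79 = 3.11 V; V_SD = V_S − V_D = 10.9 − 3.89 = 7.01 V.
V_ov = V_SG − |V_th| = 3.11 − 1.27 = 1.84 V.
Since V_SD = 7.01 V ≥ V_ov = 1.84 V, the device is in saturation.
I_D = ½ k_p V_ov² = 0.5 × 2.36 × 1.84² = 4 mA.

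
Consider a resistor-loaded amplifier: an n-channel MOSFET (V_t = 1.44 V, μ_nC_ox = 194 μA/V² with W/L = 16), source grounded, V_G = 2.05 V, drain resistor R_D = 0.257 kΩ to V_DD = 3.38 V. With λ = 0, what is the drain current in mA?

I_D = 0.577 mA

V_GS = V_G = 2.05 V, so V_ov = 2.05 − 1.44 = 0.61 V.
k_n = μ_nC_ox · (W/L) = 3.104 mA/V².
Assume saturation: I_D = ½ k_n V_ov² = 0.5 × 3.104 × 0.61² = 0.577 mA, giving V_DS = V_DD − I_D R_D = 3.38 − 0.577 × 0.257 = 3.23 V.
V_DS = 3.23 V ≥ V_ov = 0.61 V, confirming saturation.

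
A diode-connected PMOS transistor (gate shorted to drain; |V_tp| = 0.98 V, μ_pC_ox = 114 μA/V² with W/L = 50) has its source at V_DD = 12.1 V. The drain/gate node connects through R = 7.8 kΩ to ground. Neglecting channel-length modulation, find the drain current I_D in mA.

With gate tied to drain, V_SG = V_SD ≥ V_SG − |V_tp|, so the device is in saturation.
k_p = μ_pC_ox · (W/L) = 5.7 mA/V².
KCL at the drain: ½ k_p (V_SG − |V_tp|)² = (V_DD − V_SG)/R.
Let x = V_SG − 0.98. Then 22.2 x² + x − 11.12 = 0, giving x = 0.685 V (positive root), so V_SG = 1.67 V.
I_D = (V_DD − V_SG)/R = (12.1 − 1.67) / 7.8 = 1.34 mA.

I_D = 1.34 mA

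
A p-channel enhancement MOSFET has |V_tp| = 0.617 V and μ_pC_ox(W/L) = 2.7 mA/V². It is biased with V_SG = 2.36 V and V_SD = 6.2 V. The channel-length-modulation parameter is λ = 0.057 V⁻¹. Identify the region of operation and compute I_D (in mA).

Saturation; I_D = 5.55 mA

V_ov = V_SG − |V_tp| = 2.36 − 0.617 = 1.74 V.
Since V_SD = 6.2 V ≥ V_ov = 1.74 V, the device is in saturation.
I_D = ½ k_p V_ov² (1 + λ V_SD) = 0.5 × 2.7 × 1.74² × (1 + 0.057 × 6.2) = 5.55 mA.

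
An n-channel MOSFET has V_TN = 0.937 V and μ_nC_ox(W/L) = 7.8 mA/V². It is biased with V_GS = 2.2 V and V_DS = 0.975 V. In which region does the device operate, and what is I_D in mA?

V_ov = V_GS − V_TN = 2.2 − 0.937 = 1.26 V.
Since V_DS = 0.975 V < V_ov = 1.26 V, the device is in the triode region.
I_D = k_n [V_ov · V_DS − ½ V_DS²] = 7.8 × [1.26 × 0.975 − 0.5 × 0.975²] = 5.9 mA.

Triode; I_D = 5.90 mA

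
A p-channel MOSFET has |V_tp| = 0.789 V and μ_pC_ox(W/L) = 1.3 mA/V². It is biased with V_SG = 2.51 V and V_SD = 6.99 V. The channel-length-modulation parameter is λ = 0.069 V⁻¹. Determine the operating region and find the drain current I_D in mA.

Saturation; I_D = 2.85 mA

V_ov = V_SG − |V_tp| = 2.51 − 0.789 = 1.72 V.
Since V_SD = 6.99 V ≥ V_ov = 1.72 V, the device is in saturation.
I_D = ½ k_p V_ov² (1 + λ V_SD) = 0.5 × 1.3 × 1.72² × (1 + 0.069 × 6.99) = 2.85 mA.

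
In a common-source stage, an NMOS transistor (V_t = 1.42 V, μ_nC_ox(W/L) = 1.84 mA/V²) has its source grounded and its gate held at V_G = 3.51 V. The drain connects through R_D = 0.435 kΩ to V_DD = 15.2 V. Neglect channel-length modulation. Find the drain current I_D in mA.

I_D = 4.02 mA

V_GS = V_G = 3.51 V, so V_ov = 3.51 − 1.42 = 2.09 V.
Assume saturation: I_D = ½ k_n V_ov² = 0.5 × 1.84 × 2.09² = 4.02 mA, giving V_DS = V_DD − I_D R_D = 15.2 − 4.02 × 0.435 = 13.5 V.
V_DS = 13.5 V ≥ V_ov = 2.09 V, confirming saturation.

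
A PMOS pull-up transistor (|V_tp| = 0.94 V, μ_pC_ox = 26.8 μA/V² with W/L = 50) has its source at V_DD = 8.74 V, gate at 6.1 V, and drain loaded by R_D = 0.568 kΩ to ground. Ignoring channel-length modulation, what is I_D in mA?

V_SG = V_DD − V_G = 8.74 − 6.1 = 2.64 V, so V_ov = 2.64 − 0.94 = 1.7 V.
k_p = μ_pC_ox · (W/L) = 1.34 mA/V².
Assume saturation: I_D = ½ k_p V_ov² = 0.5 × 1.34 × 1.7² = 1.94 mA, giving V_SD = V_DD − I_D R_D = 8.74 − 1.94 × 0.568 = 7.64 V.
V_SD = 7.64 V ≥ V_ov = 1.7 V, confirming saturation.

I_D = 1.94 mA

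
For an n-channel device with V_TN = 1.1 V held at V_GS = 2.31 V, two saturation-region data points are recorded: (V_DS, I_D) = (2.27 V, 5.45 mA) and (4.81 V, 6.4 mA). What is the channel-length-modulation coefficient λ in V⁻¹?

With V_GS fixed, I_D ∝ (1 + λ V_DS) in saturation, so I_D2/I_D1 = (1 + λ V_DS2)/(1 + λ V_DS1).
6.4/5.45 = 1.174 = (1 + 4.81 λ)/(1 + 2.27 λ).
Solving: λ (I_D1 V_DS2 − I_D2 V_DS1) = I_D2 − I_D1, so λ = (6.4 − 5.45) / (5.45 × 4.81 − 6.4 × 2.27) = 0.95 / 11.7 = 0.0813 V⁻¹.

λ = 0.0813 V⁻¹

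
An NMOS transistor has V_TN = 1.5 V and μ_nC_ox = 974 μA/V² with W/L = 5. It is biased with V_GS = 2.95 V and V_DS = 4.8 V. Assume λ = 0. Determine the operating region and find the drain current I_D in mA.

Saturation; I_D = 5.12 mA

k_n = μ_nC_ox · (W/L) = 4.87 mA/V².
V_ov = V_GS − V_TN = 2.95 − 1.5 = 1.45 V.
Since V_DS = 4.8 V ≥ V_ov = 1.45 V, the device is in saturation.
I_D = ½ k_n V_ov² = 0.5 × 4.87 × 1.45² = 5.12 mA.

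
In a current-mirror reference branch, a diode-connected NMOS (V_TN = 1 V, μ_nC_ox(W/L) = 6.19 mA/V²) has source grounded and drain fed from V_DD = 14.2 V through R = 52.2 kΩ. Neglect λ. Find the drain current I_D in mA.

I_D = 0.247 mA

With gate tied to drain, V_GS = V_DS ≥ V_GS − V_TN, so the device is in saturation.
KCL at the drain: ½ k_n (V_GS − V_TN)² = (V_DD − V_GS)/R.
Let x = V_GS − 1. Then 162 x² + x − 13.2 = 0, giving x = 0.283 V (positive root), so V_GS = 1.28 V.
I_D = (V_DD − V_GS)/R = (14.2 − 1.28) / 52.2 = 0.247 mA.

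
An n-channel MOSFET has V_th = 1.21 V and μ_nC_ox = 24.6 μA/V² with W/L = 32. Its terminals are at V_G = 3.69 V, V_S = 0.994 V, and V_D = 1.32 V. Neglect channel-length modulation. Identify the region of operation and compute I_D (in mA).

Triode; I_D = 0.340 mA

V_GS = V_G − V_S = 3.69 − 0.994 = 2.7 V; V_DS = V_D − V_S = 1.32 − 0.994 = 0.326 V.
k_n = μ_nC_ox · (W/L) = 0.7872 mA/V².
V_ov = V_GS − V_th = 2.7 − 1.21 = 1.49 V.
Since V_DS = 0.326 V < V_ov = 1.49 V, the device is in the triode region.
I_D = k_n [V_ov · V_DS − ½ V_DS²] = 0.7872 × [1.49 × 0.326 − 0.5 × 0.326²] = 0.34 mA.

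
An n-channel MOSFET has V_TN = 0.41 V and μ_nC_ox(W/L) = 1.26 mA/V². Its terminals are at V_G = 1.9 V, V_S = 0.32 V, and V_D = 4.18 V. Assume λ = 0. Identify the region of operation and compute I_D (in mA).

Saturation; I_D = 0.862 mA

V_GS = V_G − V_S = 1.9 − 0.32 = 1.58 V; V_DS = V_D − V_S = 4.18 − 0.32 = 3.86 V.
V_ov = V_GS − V_TN = 1.58 − 0.41 = 1.17 V.
Since V_DS = 3.86 V ≥ V_ov = 1.17 V, the device is in saturation.
I_D = ½ k_n V_ov² = 0.5 × 1.26 × 1.17² = 0.862 mA.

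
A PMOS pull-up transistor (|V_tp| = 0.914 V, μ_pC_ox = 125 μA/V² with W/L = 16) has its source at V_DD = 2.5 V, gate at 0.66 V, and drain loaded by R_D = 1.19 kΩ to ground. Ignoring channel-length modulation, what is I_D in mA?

I_D = 0.857 mA

V_SG = V_DD − V_G = 2.5 − 0.66 = 1.84 V, so V_ov = 1.84 − 0.914 = 0.926 V.
k_p = μ_pC_ox · (W/L) = 2 mA/V².
Assume saturation: I_D = ½ k_p V_ov² = 0.5 × 2 × 0.926² = 0.857 mA, giving V_SD = V_DD − I_D R_D = 2.5 − 0.857 × 1.19 = 1.48 V.
V_SD = 1.48 V ≥ V_ov = 0.926 V, confirming saturation.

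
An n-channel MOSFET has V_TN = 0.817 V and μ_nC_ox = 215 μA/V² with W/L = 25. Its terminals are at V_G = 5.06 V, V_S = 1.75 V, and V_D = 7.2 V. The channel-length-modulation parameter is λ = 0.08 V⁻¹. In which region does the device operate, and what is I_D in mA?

V_GS = V_G − V_S = 5.06 − 1.75 = 3.31 V; V_DS = V_D − V_S = 7.2 − 1.75 = 5.45 V.
k_n = μ_nC_ox · (W/L) = 5.375 mA/V².
V_ov = V_GS − V_TN = 3.31 − 0.817 = 2.49 V.
Since V_DS = 5.45 V ≥ V_ov = 2.49 V, the device is in saturation.
I_D = ½ k_n V_ov² (1 + λ V_DS) = 0.5 × 5.375 × 2.49² × (1 + 0.08 × 5.45) = 24 mA.

Saturation; I_D = 24.0 mA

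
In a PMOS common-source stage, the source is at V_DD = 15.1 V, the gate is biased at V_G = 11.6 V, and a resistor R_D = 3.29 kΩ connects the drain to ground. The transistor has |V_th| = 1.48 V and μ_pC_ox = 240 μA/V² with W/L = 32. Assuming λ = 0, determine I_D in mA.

I_D = 4.49 mA

V_SG = V_DD − V_G = 15.1 − 11.6 = 3.5 V, so V_ov = 3.5 − 1.48 = 2.02 V.
k_p = μ_pC_ox · (W/L) = 7.68 mA/V².
Assume saturation: I_D = ½ k_p V_ov² = 0.5 × 7.68 × 2.02² = 15.7 mA, giving V_SD = V_DD − I_D R_D = 15.1 − 15.7 × 3.29 = -36.5 V.
But -36.5 V < V_ov = 2.02 V, so the device is actually in triode.
In triode I_D = k_p[V_ov V_SD − ½ V_SD²] and I_D = (V_DD − V_SD)/R_D. Equating: 12.6 V_SD² − 52.04 V_SD + 15.1 = 0, giving V_SD = 0.314 V (the root below V_ov).
I_D = (15.1 − 0.314) / 3.29 = 4.49 mA.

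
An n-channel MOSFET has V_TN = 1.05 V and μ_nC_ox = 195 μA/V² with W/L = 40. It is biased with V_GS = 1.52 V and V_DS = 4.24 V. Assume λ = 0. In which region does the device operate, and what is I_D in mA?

k_n = μ_nC_ox · (W/L) = 7.8 mA/V².
V_ov = V_GS − V_TN = 1.52 − 1.05 = 0.47 V.
Since V_DS = 4.24 V ≥ V_ov = 0.47 V, the device is in saturation.
I_D = ½ k_n V_ov² = 0.5 × 7.8 × 0.47² = 0.862 mA.

Saturation; I_D = 0.862 mA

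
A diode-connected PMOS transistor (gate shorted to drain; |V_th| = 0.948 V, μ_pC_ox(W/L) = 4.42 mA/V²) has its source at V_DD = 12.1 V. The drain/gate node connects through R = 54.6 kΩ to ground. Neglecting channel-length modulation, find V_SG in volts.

V_SG = 1.25 V

With gate tied to drain, V_SG = V_SD ≥ V_SG − |V_th|, so the device is in saturation.
KCL at the drain: ½ k_p (V_SG − |V_th|)² = (V_DD − V_SG)/R.
Let x = V_SG − 0.948. Then 121 x² + x − 11.15 = 0, giving x = 0.3 V (positive root), so V_SG = 1.25 V.
I_D = (V_DD − V_SG)/R = (12.1 − 1.25) / 54.6 = 0.199 mA.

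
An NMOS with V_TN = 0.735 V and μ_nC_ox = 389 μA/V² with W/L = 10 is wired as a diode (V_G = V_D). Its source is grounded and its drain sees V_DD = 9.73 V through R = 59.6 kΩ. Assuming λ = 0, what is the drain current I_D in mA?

With gate tied to drain, V_GS = V_DS ≥ V_GS − V_TN, so the device is in saturation.
k_n = μ_nC_ox · (W/L) = 3.89 mA/V².
KCL at the drain: ½ k_n (V_GS − V_TN)² = (V_DD − V_GS)/R.
Let x = V_GS − 0.735. Then 116 x² + x − 8.995 = 0, giving x = 0.274 V (positive root), so V_GS = 1.01 V.
I_D = (V_DD − V_GS)/R = (9.73 − 1.01) / 59.6 = 0.146 mA.

I_D = 0.146 mA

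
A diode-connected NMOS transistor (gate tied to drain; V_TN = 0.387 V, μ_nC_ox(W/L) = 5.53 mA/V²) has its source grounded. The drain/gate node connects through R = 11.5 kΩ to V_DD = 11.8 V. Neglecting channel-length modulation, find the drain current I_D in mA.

I_D = 0.942 mA

With gate tied to drain, V_GS = V_DS ≥ V_GS − V_TN, so the device is in saturation.
KCL at the drain: ½ k_n (V_GS − V_TN)² = (V_DD − V_GS)/R.
Let x = V_GS − 0.387. Then 31.8 x² + x − 11.41 = 0, giving x = 0.584 V (positive root), so V_GS = 0.971 V.
I_D = (V_DD − V_GS)/R = (11.8 − 0.971) / 11.5 = 0.942 mA.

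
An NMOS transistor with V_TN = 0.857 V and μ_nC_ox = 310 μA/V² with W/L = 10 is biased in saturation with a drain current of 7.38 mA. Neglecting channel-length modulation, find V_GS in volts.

V_GS = 3.04 V

k_n = μ_nC_ox · (W/L) = 3.1 mA/V².
In saturation I_D = ½ k_n (V_GS − V_TN)², so V_GS − V_TN = √(2 I_D / k_n) = √(2 × 7.38 / 3.1) = 2.18 V.
V_GS = 0.857 + 2.18 = 3.04 V.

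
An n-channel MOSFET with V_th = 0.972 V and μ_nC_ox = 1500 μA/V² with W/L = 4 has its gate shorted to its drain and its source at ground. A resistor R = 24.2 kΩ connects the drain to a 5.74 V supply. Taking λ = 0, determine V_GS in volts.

V_GS = 1.22 V

With gate tied to drain, V_GS = V_DS ≥ V_GS − V_th, so the device is in saturation.
k_n = μ_nC_ox · (W/L) = 6 mA/V².
KCL at the drain: ½ k_n (V_GS − V_th)² = (V_DD − V_GS)/R.
Let x = V_GS − 0.972. Then 72.6 x² + x − 4.768 = 0, giving x = 0.249 V (positive root), so V_GS = 1.22 V.
I_D = (V_DD − V_GS)/R = (5.74 − 1.22) / 24.2 = 0.187 mA.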